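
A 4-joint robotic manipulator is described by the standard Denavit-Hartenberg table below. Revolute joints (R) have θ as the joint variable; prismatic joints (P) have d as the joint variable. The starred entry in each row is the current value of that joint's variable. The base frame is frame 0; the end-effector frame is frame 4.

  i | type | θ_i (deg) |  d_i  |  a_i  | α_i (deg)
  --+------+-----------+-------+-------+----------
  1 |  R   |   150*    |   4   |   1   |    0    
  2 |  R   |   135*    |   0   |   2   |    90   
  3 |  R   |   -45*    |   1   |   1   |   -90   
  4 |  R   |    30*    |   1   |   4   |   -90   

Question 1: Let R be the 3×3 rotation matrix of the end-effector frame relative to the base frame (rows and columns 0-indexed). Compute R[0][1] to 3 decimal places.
End-effector y-axis (col 1 of R) = (-0.1830,0.6830,-0.7071)
R[0][1] = -0.1830

-0.183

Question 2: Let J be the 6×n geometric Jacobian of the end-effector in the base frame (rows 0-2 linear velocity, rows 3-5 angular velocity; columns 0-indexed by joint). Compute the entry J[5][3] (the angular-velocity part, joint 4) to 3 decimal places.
axis z_3 = (0.1830,-0.6830,0.7071); lever o_n−o_3 = (2.7488,-2.5314,-1.7424)
cross product → J_v[:, 3] = (2.9800,2.2626,1.4142)
J_ω[:, 3] = z_3
entry J[5][3] = 0.7071

0.707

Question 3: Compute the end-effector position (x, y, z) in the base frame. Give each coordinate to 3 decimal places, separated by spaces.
1.618 -4.905 1.551

after link 1: o_1 = (-0.8660, 0.5000, 4.0000)
after link 2: o_2 = (-0.3484, -1.4319, 4.0000)
after link 3: o_3 = (-1.1313, -2.3737, 3.2929)
after link 4: o_4 = (1.6175, -4.9051, 1.5505)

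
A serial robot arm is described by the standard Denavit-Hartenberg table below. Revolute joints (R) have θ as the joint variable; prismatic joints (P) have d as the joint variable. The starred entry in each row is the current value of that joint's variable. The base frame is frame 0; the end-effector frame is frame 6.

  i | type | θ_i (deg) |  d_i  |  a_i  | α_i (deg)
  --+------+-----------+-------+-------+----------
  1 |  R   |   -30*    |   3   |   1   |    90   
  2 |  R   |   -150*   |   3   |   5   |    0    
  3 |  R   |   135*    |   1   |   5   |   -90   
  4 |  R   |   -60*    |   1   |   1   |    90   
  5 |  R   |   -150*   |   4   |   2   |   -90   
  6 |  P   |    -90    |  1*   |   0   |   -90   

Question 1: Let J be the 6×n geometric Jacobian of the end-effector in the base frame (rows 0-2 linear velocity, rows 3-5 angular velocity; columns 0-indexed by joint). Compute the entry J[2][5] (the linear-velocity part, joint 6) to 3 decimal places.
prismatic axis z_5 = (-0.2015,-0.3837,-0.9012)
J_v[:, 5] = z_5; J_ω[:, 5] = (0,0,0)
entry J[2][5] = -0.9012

-0.901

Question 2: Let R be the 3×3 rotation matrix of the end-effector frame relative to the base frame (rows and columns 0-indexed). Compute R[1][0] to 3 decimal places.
End-effector x-axis (col 0 of R) = (-0.9744,-0.0148,0.2241)
R[1][0] = -0.0148

-0.015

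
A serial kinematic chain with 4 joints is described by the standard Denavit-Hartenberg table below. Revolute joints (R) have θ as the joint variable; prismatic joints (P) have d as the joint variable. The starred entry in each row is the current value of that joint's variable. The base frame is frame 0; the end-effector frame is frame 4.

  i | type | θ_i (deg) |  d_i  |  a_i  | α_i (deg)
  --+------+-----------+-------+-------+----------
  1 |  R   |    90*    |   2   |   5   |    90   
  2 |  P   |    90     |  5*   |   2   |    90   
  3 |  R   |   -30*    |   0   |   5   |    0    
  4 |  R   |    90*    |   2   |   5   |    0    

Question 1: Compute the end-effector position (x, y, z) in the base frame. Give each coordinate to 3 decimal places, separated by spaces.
after link 1: o_1 = (0.0000, 5.0000, 2.0000)
after link 2: o_2 = (5.0000, 5.0000, 4.0000)
after link 3: o_3 = (2.5000, 5.0000, 8.3301)
after link 4: o_4 = (6.8301, 7.0000, 10.8301)

6.830 7.000 10.830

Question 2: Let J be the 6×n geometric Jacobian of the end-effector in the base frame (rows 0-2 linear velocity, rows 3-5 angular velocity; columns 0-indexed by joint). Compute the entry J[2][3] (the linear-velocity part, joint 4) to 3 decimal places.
-4.330

axis z_3 = (0.0000,1.0000,-0.0000); lever o_n−o_3 = (4.3301,2.0000,2.5000)
cross product → J_v[:, 3] = (2.5000,-0.0000,-4.3301)
J_ω[:, 3] = z_3
entry J[2][3] = -4.3301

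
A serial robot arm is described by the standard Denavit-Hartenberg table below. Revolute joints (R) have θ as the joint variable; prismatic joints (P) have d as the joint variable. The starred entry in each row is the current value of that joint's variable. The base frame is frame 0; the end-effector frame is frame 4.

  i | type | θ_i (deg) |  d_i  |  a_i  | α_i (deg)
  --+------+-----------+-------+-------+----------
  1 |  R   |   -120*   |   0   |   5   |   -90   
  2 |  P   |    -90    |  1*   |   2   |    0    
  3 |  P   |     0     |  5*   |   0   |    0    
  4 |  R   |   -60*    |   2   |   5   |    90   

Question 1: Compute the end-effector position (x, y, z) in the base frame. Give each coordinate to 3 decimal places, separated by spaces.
after link 1: o_1 = (-2.5000, -4.3301, 0.0000)
after link 2: o_2 = (-1.6340, -4.8301, 2.0000)
after link 3: o_3 = (2.6962, -7.3301, 2.0000)
after link 4: o_4 = (6.5933, -4.5801, 4.5000)

6.593 -4.580 4.500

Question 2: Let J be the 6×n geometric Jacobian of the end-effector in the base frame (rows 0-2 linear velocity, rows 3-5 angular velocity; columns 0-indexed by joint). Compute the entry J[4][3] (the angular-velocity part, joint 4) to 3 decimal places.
axis z_3 = (0.8660,-0.5000,0.0000); lever o_n−o_3 = (3.8971,2.7500,2.5000)
cross product → J_v[:, 3] = (-1.2500,-2.1651,4.3301)
J_ω[:, 3] = z_3
entry J[4][3] = -0.5000

-0.500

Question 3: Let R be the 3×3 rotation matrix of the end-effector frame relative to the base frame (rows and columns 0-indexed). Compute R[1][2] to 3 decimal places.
0.433

End-effector z-axis (col 2 of R) = (0.2500,0.4330,-0.8660)
R[1][2] = 0.4330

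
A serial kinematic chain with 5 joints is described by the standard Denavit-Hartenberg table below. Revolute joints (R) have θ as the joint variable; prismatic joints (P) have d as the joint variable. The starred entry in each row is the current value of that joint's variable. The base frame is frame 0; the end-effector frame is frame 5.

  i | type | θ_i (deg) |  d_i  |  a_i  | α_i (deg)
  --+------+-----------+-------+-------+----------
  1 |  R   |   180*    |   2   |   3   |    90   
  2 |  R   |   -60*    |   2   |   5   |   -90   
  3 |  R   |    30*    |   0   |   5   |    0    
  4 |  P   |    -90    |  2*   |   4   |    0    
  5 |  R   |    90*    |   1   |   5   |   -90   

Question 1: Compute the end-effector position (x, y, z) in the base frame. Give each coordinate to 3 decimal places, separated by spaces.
-13.428 0.464 -10.062

after link 1: o_1 = (-3.0000, 0.0000, 2.0000)
after link 2: o_2 = (-5.5000, 2.0000, -2.3301)
after link 3: o_3 = (-7.6651, -0.5000, -6.0801)
after link 4: o_4 = (-10.3971, 2.9641, -6.8122)
after link 5: o_5 = (-13.4282, 0.4641, -10.0622)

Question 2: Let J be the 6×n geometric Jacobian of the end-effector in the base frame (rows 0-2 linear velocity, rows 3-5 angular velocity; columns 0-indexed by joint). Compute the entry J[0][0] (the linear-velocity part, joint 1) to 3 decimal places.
-0.464

axis z_0 = ẑ; lever o_n−o_0 = (-13.4282,0.4641,-10.0622)
cross product → J_v[:, 0] = (-0.4641,-13.4282,0.0000)
J_ω[:, 0] = z_0
entry J[0][0] = -0.4641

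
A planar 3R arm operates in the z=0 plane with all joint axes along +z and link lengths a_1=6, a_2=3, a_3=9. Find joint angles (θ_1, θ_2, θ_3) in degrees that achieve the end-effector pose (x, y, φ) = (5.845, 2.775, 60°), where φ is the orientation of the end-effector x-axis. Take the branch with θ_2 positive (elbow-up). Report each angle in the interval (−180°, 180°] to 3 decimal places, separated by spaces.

-104.999 119.997 45.002

wrist centre = target − a_3·(cos φ, sin φ) = (1.3450, -5.0192)
cos θ_2 = (27.0017−6²−3²)/(2·6·3) = -0.5000; θ_2 = 119.9969° (elbow-up)
β = atan2(-5.0192,1.3450) = -74.9989°; ψ = atan2(2.5982,4.5001) = 30.0000°
θ_1 = β − ψ = -104.9989°
θ_3 = φ − θ_1 − θ_2 = 45.0020° (wrapped to (-180°,180°])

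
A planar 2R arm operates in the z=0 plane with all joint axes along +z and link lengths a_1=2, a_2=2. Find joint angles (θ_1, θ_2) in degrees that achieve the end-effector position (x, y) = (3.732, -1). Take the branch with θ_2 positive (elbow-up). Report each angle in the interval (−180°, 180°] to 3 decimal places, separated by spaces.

-30.003 30.005

cos θ_2 = (14.9278−2²−2²)/(2·2·2) = 0.8660; θ_2 = 30.0054° (elbow-up)
β = atan2(-1.0000,3.7320) = -15.0002°; ψ = atan2(1.0002,3.7320) = 15.0027°
θ_1 = β − ψ = -30.0029°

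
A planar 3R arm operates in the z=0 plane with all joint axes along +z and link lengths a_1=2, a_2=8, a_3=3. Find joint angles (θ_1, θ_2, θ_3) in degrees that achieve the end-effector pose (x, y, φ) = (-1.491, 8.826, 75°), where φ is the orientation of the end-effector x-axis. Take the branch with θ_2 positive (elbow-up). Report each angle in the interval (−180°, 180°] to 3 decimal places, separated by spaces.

wrist centre = target − a_3·(cos φ, sin φ) = (-2.2675, 5.9282)
cos θ_2 = (40.2852−2²−8²)/(2·2·8) = -0.8661; θ_2 = 150.0072° (elbow-up)
β = atan2(5.9282,-2.2675) = 110.9311°; ψ = atan2(3.9991,-4.9287) = 140.9443°
θ_1 = β − ψ = -30.0131°
θ_3 = φ − θ_1 − θ_2 = -44.9940° (wrapped to (-180°,180°])

-30.013 150.007 -44.994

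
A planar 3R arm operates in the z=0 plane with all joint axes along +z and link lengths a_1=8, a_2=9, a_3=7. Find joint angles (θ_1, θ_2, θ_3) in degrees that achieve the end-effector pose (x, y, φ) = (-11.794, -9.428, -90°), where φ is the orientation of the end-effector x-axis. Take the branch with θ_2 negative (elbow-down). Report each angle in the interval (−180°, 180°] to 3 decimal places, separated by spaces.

wrist centre = target − a_3·(cos φ, sin φ) = (-11.7940, -2.4280)
cos θ_2 = (144.9936−8²−9²)/(2·8·9) = -0.0000; θ_2 = -90.0025° (elbow-down)
β = atan2(-2.4280,-11.7940) = -168.3672°; ψ = atan2(-9.0000,7.9996) = -48.3679°
θ_1 = β − ψ = -119.9993°
θ_3 = φ − θ_1 − θ_2 = 120.0018° (wrapped to (-180°,180°])

-119.999 -90.003 120.002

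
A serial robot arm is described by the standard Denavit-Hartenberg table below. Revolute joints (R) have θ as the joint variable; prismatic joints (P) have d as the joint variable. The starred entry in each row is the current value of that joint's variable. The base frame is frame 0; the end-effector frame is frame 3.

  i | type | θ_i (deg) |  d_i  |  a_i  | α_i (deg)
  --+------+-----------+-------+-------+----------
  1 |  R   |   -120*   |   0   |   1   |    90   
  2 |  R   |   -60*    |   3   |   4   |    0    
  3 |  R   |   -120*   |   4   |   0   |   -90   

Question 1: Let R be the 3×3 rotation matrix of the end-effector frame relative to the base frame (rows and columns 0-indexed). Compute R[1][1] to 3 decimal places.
End-effector y-axis (col 1 of R) = (0.8660,-0.5000,-0.0000)
R[1][1] = -0.5000

-0.500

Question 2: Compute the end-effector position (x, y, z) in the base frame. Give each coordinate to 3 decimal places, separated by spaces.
after link 1: o_1 = (-0.5000, -0.8660, 0.0000)
after link 2: o_2 = (-4.0981, -1.0981, -3.4641)
after link 3: o_3 = (-7.5622, 0.9019, -3.4641)

-7.562 0.902 -3.464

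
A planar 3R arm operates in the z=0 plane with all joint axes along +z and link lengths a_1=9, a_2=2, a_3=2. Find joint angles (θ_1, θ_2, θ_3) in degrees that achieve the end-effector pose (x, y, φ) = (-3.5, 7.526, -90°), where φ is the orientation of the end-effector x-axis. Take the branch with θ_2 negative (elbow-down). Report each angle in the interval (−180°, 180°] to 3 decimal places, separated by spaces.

wrist centre = target − a_3·(cos φ, sin φ) = (-3.5000, 9.5260)
cos θ_2 = (102.9947−9²−2²)/(2·9·2) = 0.4999; θ_2 = -60.0098° (elbow-down)
β = atan2(9.5260,-3.5000) = 110.1741°; ψ = atan2(-1.7322,9.9997) = -9.8277°
θ_1 = β − ψ = 120.0018°
θ_3 = φ − θ_1 − θ_2 = -149.9920° (wrapped to (-180°,180°])

120.002 -60.010 -149.992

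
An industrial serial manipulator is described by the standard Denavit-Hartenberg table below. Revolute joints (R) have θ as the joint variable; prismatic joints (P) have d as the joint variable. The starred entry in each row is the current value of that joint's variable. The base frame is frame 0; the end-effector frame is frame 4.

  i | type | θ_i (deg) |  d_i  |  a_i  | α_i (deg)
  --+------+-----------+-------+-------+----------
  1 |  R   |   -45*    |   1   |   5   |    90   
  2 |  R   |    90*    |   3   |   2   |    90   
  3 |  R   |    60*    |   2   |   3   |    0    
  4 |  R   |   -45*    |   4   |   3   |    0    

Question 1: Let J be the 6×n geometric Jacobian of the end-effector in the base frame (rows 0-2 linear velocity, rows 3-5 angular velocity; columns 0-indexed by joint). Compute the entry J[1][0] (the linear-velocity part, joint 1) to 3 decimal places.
axis z_0 = ẑ; lever o_n−o_0 = (3.2707,-12.2857,7.3978)
cross product → J_v[:, 0] = (12.2857,3.2707,-0.0000)
J_ω[:, 0] = z_0
entry J[1][0] = 3.2707

3.271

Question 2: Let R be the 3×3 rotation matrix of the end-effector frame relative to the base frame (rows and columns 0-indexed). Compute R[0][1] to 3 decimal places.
End-effector y-axis (col 1 of R) = (-0.6830,-0.6830,-0.2588)
R[0][1] = -0.6830

-0.683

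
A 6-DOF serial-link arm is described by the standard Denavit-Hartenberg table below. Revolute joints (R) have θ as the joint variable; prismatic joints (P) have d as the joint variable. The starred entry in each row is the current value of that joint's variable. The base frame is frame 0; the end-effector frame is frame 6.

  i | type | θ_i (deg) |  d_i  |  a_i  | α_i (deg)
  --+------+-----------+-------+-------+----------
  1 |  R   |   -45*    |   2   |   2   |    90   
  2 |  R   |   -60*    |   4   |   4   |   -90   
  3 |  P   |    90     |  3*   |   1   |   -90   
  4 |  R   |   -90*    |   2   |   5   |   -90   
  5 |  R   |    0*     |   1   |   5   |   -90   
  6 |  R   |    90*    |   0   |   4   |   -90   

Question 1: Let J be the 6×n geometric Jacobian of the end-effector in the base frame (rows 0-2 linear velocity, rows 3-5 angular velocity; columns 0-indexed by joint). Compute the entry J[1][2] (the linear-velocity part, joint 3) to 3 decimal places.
-0.612

prismatic axis z_2 = (0.6124,-0.6124,0.5000)
J_v[:, 2] = z_2; J_ω[:, 2] = (0,0,0)
entry J[1][2] = -0.6124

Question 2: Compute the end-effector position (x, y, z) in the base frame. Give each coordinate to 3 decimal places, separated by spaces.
5.840 -14.325 6.768

after link 1: o_1 = (1.4142, -1.4142, 2.0000)
after link 2: o_2 = (0.0000, -5.6569, -1.4641)
after link 3: o_3 = (2.5442, -6.7869, 0.0359)
after link 4: o_4 = (4.8990, -9.1416, 4.2679)
after link 5: o_5 = (8.6679, -11.4964, 6.7679)
after link 6: o_6 = (5.8395, -14.3248, 6.7679)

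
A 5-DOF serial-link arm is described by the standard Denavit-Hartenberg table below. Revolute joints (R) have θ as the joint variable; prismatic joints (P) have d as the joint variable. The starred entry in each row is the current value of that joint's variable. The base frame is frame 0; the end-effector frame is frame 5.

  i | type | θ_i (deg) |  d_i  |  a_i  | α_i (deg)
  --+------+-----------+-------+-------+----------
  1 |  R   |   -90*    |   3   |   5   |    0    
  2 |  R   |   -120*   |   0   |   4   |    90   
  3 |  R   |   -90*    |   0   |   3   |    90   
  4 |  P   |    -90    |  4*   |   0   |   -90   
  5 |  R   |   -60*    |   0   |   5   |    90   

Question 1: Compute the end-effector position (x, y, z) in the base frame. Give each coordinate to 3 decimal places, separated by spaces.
2.500 -9.330 -0.000

after link 1: o_1 = (0.0000, -5.0000, 3.0000)
after link 2: o_2 = (-3.4641, -3.0000, 3.0000)
after link 3: o_3 = (-3.4641, -3.0000, 0.0000)
after link 4: o_4 = (0.0000, -5.0000, -0.0000)
after link 5: o_5 = (2.5000, -9.3301, -0.0000)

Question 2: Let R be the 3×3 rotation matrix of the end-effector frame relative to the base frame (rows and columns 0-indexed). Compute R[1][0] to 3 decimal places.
End-effector x-axis (col 0 of R) = (0.5000,-0.8660,-0.0000)
R[1][0] = -0.8660

-0.866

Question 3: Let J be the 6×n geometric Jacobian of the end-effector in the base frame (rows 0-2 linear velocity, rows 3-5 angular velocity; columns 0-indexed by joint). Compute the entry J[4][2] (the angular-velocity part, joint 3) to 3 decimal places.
axis z_2 = (0.5000,0.8660,0.0000); lever o_n−o_2 = (5.9641,-6.3301,-3.0000)
cross product → J_v[:, 2] = (-2.5981,1.5000,-8.3301)
J_ω[:, 2] = z_2
entry J[4][2] = 0.8660

0.866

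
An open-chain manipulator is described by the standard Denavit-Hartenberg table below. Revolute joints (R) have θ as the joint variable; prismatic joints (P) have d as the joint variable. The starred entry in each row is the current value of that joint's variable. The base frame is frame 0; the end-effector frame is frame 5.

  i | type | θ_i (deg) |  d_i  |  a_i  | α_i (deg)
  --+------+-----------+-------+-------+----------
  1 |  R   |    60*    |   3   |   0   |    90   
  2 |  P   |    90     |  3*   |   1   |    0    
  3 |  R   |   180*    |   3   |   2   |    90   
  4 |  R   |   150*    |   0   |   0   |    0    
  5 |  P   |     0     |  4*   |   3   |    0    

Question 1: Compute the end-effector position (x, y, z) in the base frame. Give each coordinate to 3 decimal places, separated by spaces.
after link 1: o_1 = (0.0000, 0.0000, 3.0000)
after link 2: o_2 = (2.5981, -1.5000, 4.0000)
after link 3: o_3 = (5.1962, -3.0000, 2.0000)
after link 4: o_4 = (5.1962, -3.0000, 2.0000)
after link 5: o_5 = (4.4952, -7.2141, 4.5981)

4.495 -7.214 4.598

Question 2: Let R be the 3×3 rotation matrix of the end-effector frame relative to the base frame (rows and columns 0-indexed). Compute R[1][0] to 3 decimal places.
End-effector x-axis (col 0 of R) = (0.4330,-0.2500,0.8660)
R[1][0] = -0.2500

-0.250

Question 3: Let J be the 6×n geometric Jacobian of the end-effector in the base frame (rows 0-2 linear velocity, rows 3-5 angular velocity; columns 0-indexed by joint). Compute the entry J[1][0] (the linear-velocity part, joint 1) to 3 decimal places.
4.495

axis z_0 = ẑ; lever o_n−o_0 = (4.4952,-7.2141,4.5981)
cross product → J_v[:, 0] = (7.2141,4.4952,-0.0000)
J_ω[:, 0] = z_0
entry J[1][0] = 4.4952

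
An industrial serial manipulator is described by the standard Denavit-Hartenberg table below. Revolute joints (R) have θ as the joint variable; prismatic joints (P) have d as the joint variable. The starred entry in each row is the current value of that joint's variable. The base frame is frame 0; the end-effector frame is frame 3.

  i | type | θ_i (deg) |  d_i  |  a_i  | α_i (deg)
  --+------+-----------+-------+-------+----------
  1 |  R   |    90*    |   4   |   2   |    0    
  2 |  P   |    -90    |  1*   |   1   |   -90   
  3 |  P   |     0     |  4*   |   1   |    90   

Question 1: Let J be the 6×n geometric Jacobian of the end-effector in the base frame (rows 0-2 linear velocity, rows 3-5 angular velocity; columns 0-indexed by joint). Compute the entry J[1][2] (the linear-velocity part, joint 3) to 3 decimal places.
1.000

prismatic axis z_2 = (0.0000,1.0000,0.0000)
J_v[:, 2] = z_2; J_ω[:, 2] = (0,0,0)
entry J[1][2] = 1.0000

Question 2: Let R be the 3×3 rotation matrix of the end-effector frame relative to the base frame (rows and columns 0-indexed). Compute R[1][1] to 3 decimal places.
End-effector y-axis (col 1 of R) = (0.0000,1.0000,0.0000)
R[1][1] = 1.0000

1.000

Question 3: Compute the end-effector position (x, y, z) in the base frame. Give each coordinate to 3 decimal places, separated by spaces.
after link 1: o_1 = (0.0000, 2.0000, 4.0000)
after link 2: o_2 = (1.0000, 2.0000, 5.0000)
after link 3: o_3 = (2.0000, 6.0000, 5.0000)

2.000 6.000 5.000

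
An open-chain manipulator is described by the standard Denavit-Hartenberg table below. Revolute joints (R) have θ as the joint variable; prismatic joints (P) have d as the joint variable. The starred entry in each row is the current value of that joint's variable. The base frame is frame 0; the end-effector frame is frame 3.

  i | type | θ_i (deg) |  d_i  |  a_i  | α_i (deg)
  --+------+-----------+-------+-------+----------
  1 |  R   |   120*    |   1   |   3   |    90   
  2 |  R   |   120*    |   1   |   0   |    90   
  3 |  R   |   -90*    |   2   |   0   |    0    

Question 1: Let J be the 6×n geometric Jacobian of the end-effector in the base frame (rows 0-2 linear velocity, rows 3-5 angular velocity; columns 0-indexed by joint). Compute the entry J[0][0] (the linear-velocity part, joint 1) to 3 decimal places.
axis z_0 = ẑ; lever o_n−o_0 = (-1.5000,4.5981,2.0000)
cross product → J_v[:, 0] = (-4.5981,-1.5000,0.0000)
J_ω[:, 0] = z_0
entry J[0][0] = -4.5981

-4.598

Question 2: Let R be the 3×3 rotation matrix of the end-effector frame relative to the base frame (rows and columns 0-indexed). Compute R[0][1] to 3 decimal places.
End-effector y-axis (col 1 of R) = (0.2500,-0.4330,0.8660)
R[0][1] = 0.2500

0.250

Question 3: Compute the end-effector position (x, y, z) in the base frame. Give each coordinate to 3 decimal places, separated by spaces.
after link 1: o_1 = (-1.5000, 2.5981, 1.0000)
after link 2: o_2 = (-0.6340, 3.0981, 1.0000)
after link 3: o_3 = (-1.5000, 4.5981, 2.0000)

-1.500 4.598 2.000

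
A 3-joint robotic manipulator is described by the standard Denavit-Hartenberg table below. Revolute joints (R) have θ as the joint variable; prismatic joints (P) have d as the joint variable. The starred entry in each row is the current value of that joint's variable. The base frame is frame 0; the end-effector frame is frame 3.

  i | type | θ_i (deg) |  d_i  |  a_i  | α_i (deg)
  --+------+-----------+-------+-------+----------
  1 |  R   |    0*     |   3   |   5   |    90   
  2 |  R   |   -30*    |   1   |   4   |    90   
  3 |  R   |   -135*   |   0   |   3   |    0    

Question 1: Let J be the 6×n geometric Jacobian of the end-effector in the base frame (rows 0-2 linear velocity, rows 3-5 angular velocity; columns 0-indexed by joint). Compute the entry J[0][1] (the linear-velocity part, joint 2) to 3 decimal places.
axis z_1 = (0.0000,-1.0000,0.0000); lever o_n−o_1 = (1.6270,1.1213,-0.9393)
cross product → J_v[:, 1] = (0.9393,0.0000,1.6270)
J_ω[:, 1] = z_1
entry J[0][1] = 0.9393

0.939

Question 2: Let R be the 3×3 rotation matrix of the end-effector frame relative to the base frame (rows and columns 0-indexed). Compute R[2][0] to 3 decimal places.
End-effector x-axis (col 0 of R) = (-0.6124,0.7071,0.3536)
R[2][0] = 0.3536

0.354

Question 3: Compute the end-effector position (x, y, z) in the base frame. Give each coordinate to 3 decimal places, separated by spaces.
6.627 1.121 2.061

after link 1: o_1 = (5.0000, 0.0000, 3.0000)
after link 2: o_2 = (8.4641, -1.0000, 1.0000)
after link 3: o_3 = (6.6270, 1.1213, 2.0607)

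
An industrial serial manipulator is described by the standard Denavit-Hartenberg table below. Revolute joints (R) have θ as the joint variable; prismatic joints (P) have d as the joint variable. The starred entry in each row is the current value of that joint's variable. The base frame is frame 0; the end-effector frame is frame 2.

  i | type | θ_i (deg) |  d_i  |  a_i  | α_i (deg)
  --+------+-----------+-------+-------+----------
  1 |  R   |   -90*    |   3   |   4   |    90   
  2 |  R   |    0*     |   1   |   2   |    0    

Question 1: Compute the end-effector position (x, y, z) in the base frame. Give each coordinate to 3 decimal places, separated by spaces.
-1.000 -6.000 3.000

after link 1: o_1 = (0.0000, -4.0000, 3.0000)
after link 2: o_2 = (-1.0000, -6.0000, 3.0000)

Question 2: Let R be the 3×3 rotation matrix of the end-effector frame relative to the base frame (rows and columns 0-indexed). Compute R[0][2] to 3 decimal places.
-1.000

End-effector z-axis (col 2 of R) = (-1.0000,-0.0000,0.0000)
R[0][2] = -1.0000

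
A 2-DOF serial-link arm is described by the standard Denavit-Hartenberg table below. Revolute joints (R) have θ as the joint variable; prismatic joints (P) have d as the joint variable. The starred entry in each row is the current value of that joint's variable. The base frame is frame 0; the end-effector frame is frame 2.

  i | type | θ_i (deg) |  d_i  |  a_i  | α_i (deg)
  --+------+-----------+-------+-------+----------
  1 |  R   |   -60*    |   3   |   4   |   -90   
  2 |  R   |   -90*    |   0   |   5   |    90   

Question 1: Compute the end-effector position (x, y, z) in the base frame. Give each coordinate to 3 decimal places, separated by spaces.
2.000 -3.464 8.000

after link 1: o_1 = (2.0000, -3.4641, 3.0000)
after link 2: o_2 = (2.0000, -3.4641, 8.0000)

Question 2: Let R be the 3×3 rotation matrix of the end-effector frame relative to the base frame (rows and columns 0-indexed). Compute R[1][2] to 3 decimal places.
0.866

End-effector z-axis (col 2 of R) = (-0.5000,0.8660,0.0000)
R[1][2] = 0.8660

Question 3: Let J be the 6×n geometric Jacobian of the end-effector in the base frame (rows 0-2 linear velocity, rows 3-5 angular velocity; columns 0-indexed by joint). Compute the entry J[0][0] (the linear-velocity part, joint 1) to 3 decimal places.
axis z_0 = ẑ; lever o_n−o_0 = (2.0000,-3.4641,8.0000)
cross product → J_v[:, 0] = (3.4641,2.0000,-0.0000)
J_ω[:, 0] = z_0
entry J[0][0] = 3.4641

3.464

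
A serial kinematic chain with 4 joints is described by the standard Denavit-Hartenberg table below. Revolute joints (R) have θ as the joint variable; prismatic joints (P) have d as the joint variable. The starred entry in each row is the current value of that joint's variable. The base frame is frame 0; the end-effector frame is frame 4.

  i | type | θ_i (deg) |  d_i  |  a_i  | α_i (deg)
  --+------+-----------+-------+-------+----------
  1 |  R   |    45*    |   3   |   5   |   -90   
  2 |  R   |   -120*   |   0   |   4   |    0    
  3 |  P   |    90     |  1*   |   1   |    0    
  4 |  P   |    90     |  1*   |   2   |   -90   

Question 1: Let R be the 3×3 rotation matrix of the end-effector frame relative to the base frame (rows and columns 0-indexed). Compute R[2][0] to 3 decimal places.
-0.866

End-effector x-axis (col 0 of R) = (0.3536,0.3536,-0.8660)
R[2][0] = -0.8660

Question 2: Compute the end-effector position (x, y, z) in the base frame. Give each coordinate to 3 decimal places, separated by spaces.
2.027 4.855 5.232

after link 1: o_1 = (3.5355, 3.5355, 3.0000)
after link 2: o_2 = (2.1213, 2.1213, 6.4641)
after link 3: o_3 = (2.0266, 3.4408, 6.9641)
after link 4: o_4 = (2.0266, 4.8550, 5.2321)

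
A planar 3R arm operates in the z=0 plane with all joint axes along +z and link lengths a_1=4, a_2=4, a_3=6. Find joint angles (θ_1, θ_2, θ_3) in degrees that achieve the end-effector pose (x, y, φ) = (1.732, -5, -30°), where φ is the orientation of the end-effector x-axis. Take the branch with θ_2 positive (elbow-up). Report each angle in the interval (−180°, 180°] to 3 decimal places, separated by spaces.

wrist centre = target − a_3·(cos φ, sin φ) = (-3.4642, -2.0000)
cos θ_2 = (16.0004−4²−4²)/(2·4·4) = -0.5000; θ_2 = 119.9993° (elbow-up)
β = atan2(-2.0000,-3.4642) = -150.0004°; ψ = atan2(3.4641,2.0000) = 59.9996°
θ_1 = β − ψ = -210.0000°
θ_3 = φ − θ_1 − θ_2 = 60.0007° (wrapped to (-180°,180°])

150.000 119.999 60.001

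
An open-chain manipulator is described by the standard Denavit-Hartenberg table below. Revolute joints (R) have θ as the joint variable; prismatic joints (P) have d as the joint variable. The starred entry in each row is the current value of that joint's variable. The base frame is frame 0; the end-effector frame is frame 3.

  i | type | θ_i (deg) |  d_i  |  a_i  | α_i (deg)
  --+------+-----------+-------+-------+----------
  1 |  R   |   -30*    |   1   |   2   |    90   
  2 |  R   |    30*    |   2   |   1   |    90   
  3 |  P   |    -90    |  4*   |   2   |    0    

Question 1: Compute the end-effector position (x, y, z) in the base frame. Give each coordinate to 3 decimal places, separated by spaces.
4.214 -2.433 -1.964

after link 1: o_1 = (1.7321, -1.0000, 1.0000)
after link 2: o_2 = (1.4821, -3.1651, 1.5000)
after link 3: o_3 = (4.2141, -2.4330, -1.9641)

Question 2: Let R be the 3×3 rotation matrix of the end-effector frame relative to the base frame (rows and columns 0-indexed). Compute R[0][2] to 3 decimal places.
0.433

End-effector z-axis (col 2 of R) = (0.4330,-0.2500,-0.8660)
R[0][2] = 0.4330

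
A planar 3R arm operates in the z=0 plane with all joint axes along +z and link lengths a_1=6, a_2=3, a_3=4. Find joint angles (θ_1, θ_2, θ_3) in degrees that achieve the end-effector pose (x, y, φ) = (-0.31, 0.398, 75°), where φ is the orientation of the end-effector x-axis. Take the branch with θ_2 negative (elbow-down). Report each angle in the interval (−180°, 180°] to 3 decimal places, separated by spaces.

-87.424 -150.007 -47.569

wrist centre = target − a_3·(cos φ, sin φ) = (-1.3453, -3.4657)
cos θ_2 = (13.8209−6²−3²)/(2·6·3) = -0.8661; θ_2 = -150.0071° (elbow-down)
β = atan2(-3.4657,-1.3453) = -111.2146°; ψ = atan2(-1.4997,3.4017) = -23.7906°
θ_1 = β − ψ = -87.4240°
θ_3 = φ − θ_1 − θ_2 = -47.5689° (wrapped to (-180°,180°])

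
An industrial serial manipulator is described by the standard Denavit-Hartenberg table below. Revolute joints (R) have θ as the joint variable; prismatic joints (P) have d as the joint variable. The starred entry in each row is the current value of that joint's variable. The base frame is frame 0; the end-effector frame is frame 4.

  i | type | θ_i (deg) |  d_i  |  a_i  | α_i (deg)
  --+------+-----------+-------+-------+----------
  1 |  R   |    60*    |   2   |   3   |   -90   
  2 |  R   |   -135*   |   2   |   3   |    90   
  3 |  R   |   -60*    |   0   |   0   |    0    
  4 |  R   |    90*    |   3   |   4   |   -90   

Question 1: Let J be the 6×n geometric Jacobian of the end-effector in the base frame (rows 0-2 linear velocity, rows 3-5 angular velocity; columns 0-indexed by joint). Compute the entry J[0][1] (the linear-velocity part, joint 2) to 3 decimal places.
1.225

axis z_1 = (-0.8660,0.5000,0.0000); lever o_n−o_1 = (-6.8102,-3.7956,2.4495)
cross product → J_v[:, 1] = (1.2247,2.1213,6.6921)
J_ω[:, 1] = z_1
entry J[0][1] = 1.2247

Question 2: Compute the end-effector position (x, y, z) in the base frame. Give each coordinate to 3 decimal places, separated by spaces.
-5.310 -1.197 4.449

after link 1: o_1 = (1.5000, 2.5981, 2.0000)
after link 2: o_2 = (-1.2927, 1.7610, 4.1213)
after link 3: o_3 = (-1.2927, 1.7610, 4.1213)
after link 4: o_4 = (-5.3102, -1.1975, 4.4495)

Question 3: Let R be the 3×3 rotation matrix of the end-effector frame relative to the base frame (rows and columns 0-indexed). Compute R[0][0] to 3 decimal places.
-0.739

End-effector x-axis (col 0 of R) = (-0.7392,-0.2803,0.6124)
R[0][0] = -0.7392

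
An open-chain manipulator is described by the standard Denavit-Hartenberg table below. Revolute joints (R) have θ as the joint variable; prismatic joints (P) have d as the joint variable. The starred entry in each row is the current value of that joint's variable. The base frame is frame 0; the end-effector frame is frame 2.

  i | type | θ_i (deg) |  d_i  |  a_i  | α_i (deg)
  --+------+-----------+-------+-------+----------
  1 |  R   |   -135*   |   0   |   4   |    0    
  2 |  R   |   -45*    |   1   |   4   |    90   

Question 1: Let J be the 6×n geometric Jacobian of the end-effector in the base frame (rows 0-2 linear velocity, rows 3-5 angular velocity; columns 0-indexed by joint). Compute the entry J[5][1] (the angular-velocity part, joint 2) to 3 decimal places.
1.000

axis z_1 = (0.0000,0.0000,1.0000); lever o_n−o_1 = (-4.0000,-0.0000,1.0000)
cross product → J_v[:, 1] = (0.0000,-4.0000,0.0000)
J_ω[:, 1] = z_1
entry J[5][1] = 1.0000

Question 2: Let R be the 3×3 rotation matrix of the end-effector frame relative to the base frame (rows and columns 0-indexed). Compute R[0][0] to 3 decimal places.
-1.000

End-effector x-axis (col 0 of R) = (-1.0000,-0.0000,0.0000)
R[0][0] = -1.0000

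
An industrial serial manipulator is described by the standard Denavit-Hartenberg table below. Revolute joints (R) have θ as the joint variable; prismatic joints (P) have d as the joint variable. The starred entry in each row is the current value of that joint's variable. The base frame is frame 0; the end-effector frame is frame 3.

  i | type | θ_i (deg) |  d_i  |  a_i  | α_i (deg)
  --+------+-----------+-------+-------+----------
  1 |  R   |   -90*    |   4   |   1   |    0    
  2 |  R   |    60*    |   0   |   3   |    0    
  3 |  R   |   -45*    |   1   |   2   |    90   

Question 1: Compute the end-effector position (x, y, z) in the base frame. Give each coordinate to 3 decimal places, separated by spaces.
after link 1: o_1 = (0.0000, -1.0000, 4.0000)
after link 2: o_2 = (2.5981, -2.5000, 4.0000)
after link 3: o_3 = (3.1157, -4.4319, 5.0000)

3.116 -4.432 5.000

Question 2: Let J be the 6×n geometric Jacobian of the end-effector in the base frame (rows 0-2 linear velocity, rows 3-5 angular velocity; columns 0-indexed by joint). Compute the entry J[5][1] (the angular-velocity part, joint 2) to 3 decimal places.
1.000

axis z_1 = (0.0000,0.0000,1.0000); lever o_n−o_1 = (3.1157,-3.4319,1.0000)
cross product → J_v[:, 1] = (3.4319,3.1157,-0.0000)
J_ω[:, 1] = z_1
entry J[5][1] = 1.0000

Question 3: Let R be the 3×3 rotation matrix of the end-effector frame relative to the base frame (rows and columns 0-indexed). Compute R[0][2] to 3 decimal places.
-0.966

End-effector z-axis (col 2 of R) = (-0.9659,-0.2588,0.0000)
R[0][2] = -0.9659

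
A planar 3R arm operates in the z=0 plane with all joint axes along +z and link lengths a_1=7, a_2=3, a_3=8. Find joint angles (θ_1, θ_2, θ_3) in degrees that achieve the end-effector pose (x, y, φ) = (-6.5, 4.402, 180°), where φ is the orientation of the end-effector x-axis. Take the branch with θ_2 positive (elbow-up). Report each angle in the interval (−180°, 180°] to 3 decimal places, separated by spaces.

52.365 149.998 -22.364

wrist centre = target − a_3·(cos φ, sin φ) = (1.5000, 4.4020)
cos θ_2 = (21.6276−7²−3²)/(2·7·3) = -0.8660; θ_2 = 149.9982° (elbow-up)
β = atan2(4.4020,1.5000) = 71.1832°; ψ = atan2(1.5001,4.4020) = 18.8178°
θ_1 = β − ψ = 52.3654°
θ_3 = φ − θ_1 − θ_2 = -22.3636° (wrapped to (-180°,180°])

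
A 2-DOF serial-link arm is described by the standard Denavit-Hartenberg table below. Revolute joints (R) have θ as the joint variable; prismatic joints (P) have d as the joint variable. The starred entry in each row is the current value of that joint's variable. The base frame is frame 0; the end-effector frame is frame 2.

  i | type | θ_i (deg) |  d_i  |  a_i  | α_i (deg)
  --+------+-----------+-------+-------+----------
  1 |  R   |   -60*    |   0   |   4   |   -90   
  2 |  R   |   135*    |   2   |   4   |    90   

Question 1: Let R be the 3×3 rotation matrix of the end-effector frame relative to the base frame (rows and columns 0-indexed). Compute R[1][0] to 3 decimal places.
0.612

End-effector x-axis (col 0 of R) = (-0.3536,0.6124,-0.7071)
R[1][0] = 0.6124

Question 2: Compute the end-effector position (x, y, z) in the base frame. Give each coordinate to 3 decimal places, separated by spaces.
2.318 -0.015 -2.828

after link 1: o_1 = (2.0000, -3.4641, 0.0000)
after link 2: o_2 = (2.3178, -0.0146, -2.8284)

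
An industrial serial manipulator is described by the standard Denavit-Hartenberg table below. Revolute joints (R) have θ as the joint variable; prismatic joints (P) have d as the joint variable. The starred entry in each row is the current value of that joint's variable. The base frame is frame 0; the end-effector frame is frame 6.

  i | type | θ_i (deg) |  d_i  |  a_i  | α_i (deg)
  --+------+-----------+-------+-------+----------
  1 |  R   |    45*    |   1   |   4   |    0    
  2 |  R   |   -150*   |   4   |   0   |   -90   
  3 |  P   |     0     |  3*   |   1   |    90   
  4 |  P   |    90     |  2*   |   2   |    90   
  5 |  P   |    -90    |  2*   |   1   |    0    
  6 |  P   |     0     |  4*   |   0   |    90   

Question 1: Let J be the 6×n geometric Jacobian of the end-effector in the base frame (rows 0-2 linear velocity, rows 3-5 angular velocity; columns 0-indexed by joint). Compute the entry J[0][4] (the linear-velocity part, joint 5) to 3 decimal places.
-0.259

prismatic axis z_4 = (-0.2588,-0.9659,0.0000)
J_v[:, 4] = z_4; J_ω[:, 4] = (0,0,0)
entry J[0][4] = -0.2588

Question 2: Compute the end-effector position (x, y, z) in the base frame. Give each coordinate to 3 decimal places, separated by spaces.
5.846 -5.227 6.000

after link 1: o_1 = (2.8284, 2.8284, 1.0000)
after link 2: o_2 = (2.8284, 2.8284, 5.0000)
after link 3: o_3 = (5.4674, 1.0860, 5.0000)
after link 4: o_4 = (7.3992, 0.5684, 7.0000)
after link 5: o_5 = (6.8816, -1.3634, 6.0000)
after link 6: o_6 = (5.8463, -5.2271, 6.0000)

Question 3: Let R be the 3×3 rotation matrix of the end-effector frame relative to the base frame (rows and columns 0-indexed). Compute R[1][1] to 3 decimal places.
End-effector y-axis (col 1 of R) = (-0.2588,-0.9659,0.0000)
R[1][1] = -0.9659

-0.966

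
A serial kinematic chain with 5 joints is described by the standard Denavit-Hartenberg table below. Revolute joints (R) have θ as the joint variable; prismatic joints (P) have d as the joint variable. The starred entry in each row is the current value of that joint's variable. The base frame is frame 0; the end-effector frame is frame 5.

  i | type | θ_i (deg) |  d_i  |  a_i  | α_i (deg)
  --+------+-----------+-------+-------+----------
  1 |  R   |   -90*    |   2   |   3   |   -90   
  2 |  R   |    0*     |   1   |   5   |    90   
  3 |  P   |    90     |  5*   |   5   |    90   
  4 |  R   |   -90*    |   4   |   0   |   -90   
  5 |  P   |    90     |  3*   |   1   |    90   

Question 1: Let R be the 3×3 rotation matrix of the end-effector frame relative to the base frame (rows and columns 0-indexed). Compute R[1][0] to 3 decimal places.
1.000

End-effector x-axis (col 0 of R) = (0.0000,1.0000,-0.0000)
R[1][0] = 1.0000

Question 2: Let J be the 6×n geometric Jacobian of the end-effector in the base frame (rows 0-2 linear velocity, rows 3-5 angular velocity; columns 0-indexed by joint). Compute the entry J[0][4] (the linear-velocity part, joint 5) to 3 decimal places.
prismatic axis z_4 = (1.0000,-0.0000,0.0000)
J_v[:, 4] = z_4; J_ω[:, 4] = (0,0,0)
entry J[0][4] = 1.0000

1.000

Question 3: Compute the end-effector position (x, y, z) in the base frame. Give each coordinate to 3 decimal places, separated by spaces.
9.000 -11.000 7.000

after link 1: o_1 = (0.0000, -3.0000, 2.0000)
after link 2: o_2 = (1.0000, -8.0000, 2.0000)
after link 3: o_3 = (6.0000, -8.0000, 7.0000)
after link 4: o_4 = (6.0000, -12.0000, 7.0000)
after link 5: o_5 = (9.0000, -11.0000, 7.0000)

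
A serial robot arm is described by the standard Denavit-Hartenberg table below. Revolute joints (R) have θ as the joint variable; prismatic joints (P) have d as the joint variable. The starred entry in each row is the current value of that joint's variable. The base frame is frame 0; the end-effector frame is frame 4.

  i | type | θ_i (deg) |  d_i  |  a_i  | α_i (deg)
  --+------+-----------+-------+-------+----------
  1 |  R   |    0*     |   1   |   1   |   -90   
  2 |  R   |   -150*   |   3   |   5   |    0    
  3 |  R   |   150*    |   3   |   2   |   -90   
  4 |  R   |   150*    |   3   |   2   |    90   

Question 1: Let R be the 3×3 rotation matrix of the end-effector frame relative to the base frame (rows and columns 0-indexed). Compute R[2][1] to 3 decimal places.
-1.000

End-effector y-axis (col 1 of R) = (-0.0000,0.0000,-1.0000)
R[2][1] = -1.0000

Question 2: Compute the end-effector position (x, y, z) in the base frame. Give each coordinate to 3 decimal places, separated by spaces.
after link 1: o_1 = (1.0000, 0.0000, 1.0000)
after link 2: o_2 = (-3.3301, 3.0000, 3.5000)
after link 3: o_3 = (-1.3301, 6.0000, 3.5000)
after link 4: o_4 = (-3.0622, 5.0000, 0.5000)

-3.062 5.000 0.500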